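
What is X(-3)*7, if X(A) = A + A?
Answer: -42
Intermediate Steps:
X(A) = 2*A
X(-3)*7 = (2*(-3))*7 = -6*7 = -42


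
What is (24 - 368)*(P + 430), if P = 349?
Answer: -267976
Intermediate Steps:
(24 - 368)*(P + 430) = (24 - 368)*(349 + 430) = -344*779 = -267976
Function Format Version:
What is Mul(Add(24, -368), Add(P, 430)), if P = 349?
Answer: -267976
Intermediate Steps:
Mul(Add(24, -368), Add(P, 430)) = Mul(Add(24, -368), Add(349, 430)) = Mul(-344, 779) = -267976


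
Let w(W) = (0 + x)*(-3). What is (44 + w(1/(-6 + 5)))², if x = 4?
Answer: 1024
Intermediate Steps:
w(W) = -12 (w(W) = (0 + 4)*(-3) = 4*(-3) = -12)
(44 + w(1/(-6 + 5)))² = (44 - 12)² = 32² = 1024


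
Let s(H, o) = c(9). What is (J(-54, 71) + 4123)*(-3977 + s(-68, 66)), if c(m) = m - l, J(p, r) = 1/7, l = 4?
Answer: -114639864/7 ≈ -1.6377e+7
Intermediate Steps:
J(p, r) = ⅐
c(m) = -4 + m (c(m) = m - 1*4 = m - 4 = -4 + m)
s(H, o) = 5 (s(H, o) = -4 + 9 = 5)
(J(-54, 71) + 4123)*(-3977 + s(-68, 66)) = (⅐ + 4123)*(-3977 + 5) = (28862/7)*(-3972) = -114639864/7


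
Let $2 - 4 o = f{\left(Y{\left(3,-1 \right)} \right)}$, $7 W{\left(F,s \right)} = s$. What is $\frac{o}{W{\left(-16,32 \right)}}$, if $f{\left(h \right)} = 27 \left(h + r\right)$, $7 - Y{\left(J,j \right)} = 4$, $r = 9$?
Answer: $- \frac{1127}{64} \approx -17.609$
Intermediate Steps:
$W{\left(F,s \right)} = \frac{s}{7}$
$Y{\left(J,j \right)} = 3$ ($Y{\left(J,j \right)} = 7 - 4 = 3$)
$f{\left(h \right)} = 243 + 27 h$ ($f{\left(h \right)} = 27 \left(h + 9\right) = 27 \left(9 + h\right) = 243 + 27 h$)
$o = - \frac{161}{2}$ ($o = \frac{1}{2} - \frac{243 + 27 \cdot 3}{4} = \frac{1}{2} - \frac{243 + 81}{4} = \frac{1}{2} - 81 = - \frac{161}{2} \approx -80.5$)
$\frac{o}{W{\left(-16,32 \right)}} = - \frac{161}{2 \cdot \frac{1}{7} \cdot 32} = - \frac{161}{2 \cdot \frac{32}{7}} = \left(- \frac{161}{2}\right) \frac{7}{32} = - \frac{1127}{64}$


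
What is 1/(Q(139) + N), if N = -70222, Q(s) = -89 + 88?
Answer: -1/70223 ≈ -1.4240e-5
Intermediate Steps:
Q(s) = -1
1/(Q(139) + N) = 1/(-1 - 70222) = 1/(-70223) = -1/70223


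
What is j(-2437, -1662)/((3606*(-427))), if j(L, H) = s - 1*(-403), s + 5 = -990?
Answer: 296/769881 ≈ 0.00038448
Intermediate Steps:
s = -995 (s = -5 - 990 = -995)
j(L, H) = -592 (j(L, H) = -995 - 1*(-403) = -995 + 403 = -592)
j(-2437, -1662)/((3606*(-427))) = -592/(3606*(-427)) = -592/(-1539762) = -592*(-1/1539762) = 296/769881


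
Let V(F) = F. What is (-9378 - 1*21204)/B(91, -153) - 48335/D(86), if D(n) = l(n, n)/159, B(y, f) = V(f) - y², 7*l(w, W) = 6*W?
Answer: -75617815793/725324 ≈ -1.0425e+5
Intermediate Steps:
l(w, W) = 6*W/7 (l(w, W) = (6*W)/7 = 6*W/7)
B(y, f) = f - y²
D(n) = 2*n/371 (D(n) = (6*n/7)/159 = (6*n/7)*(1/159) = 2*n/371)
(-9378 - 1*21204)/B(91, -153) - 48335/D(86) = (-9378 - 1*21204)/(-153 - 1*91²) - 48335/((2/371)*86) = (-9378 - 21204)/(-153 - 1*8281) - 48335/172/371 = -30582/(-153 - 8281) - 48335*371/172 = -30582/(-8434) - 17932285/172 = -30582*(-1/8434) - 17932285/172 = 15291/4217 - 17932285/172 = -75617815793/725324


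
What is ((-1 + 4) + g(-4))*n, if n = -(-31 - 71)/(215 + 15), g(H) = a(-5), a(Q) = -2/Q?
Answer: 867/575 ≈ 1.5078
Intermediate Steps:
g(H) = ⅖ (g(H) = -2/(-5) = -2*(-⅕) = ⅖)
n = 51/115 (n = -(-102)/230 = -1*(-51/115) = 51/115 ≈ 0.44348)
((-1 + 4) + g(-4))*n = ((-1 + 4) + ⅖)*(51/115) = (3 + ⅖)*(51/115) = (17/5)*(51/115) = 867/575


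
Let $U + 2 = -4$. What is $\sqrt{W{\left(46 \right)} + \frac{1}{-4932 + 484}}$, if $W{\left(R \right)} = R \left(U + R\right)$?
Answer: $\frac{121 \sqrt{155402}}{1112} \approx 42.895$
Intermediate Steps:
$U = -6$ ($U = -2 - 4 = -6$)
$W{\left(R \right)} = R \left(-6 + R\right)$
$\sqrt{W{\left(46 \right)} + \frac{1}{-4932 + 484}} = \sqrt{46 \left(-6 + 46\right) + \frac{1}{-4932 + 484}} = \sqrt{46 \cdot 40 + \frac{1}{-4448}} = \sqrt{1840 - \frac{1}{4448}} = \sqrt{\frac{8184319}{4448}} = \frac{121 \sqrt{155402}}{1112}$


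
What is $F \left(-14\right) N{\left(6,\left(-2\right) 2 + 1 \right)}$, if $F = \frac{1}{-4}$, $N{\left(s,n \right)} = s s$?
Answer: $126$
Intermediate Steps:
$N{\left(s,n \right)} = s^{2}$
$F = - \frac{1}{4} \approx -0.25$
$F \left(-14\right) N{\left(6,\left(-2\right) 2 + 1 \right)} = \left(- \frac{1}{4}\right) \left(-14\right) 6^{2} = \frac{7}{2} \cdot 36 = 126$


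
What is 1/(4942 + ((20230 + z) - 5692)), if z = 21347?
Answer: 1/40827 ≈ 2.4494e-5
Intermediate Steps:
1/(4942 + ((20230 + z) - 5692)) = 1/(4942 + ((20230 + 21347) - 5692)) = 1/(4942 + (41577 - 5692)) = 1/(4942 + 35885) = 1/40827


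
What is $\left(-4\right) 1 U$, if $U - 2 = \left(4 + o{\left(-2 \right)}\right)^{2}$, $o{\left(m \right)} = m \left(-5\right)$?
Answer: $-792$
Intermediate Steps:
$o{\left(m \right)} = - 5 m$
$U = 198$ ($U = 2 + \left(4 - -10\right)^{2} = 2 + \left(4 + 10\right)^{2} = 2 + 14^{2} = 2 + 196 = 198$)
$\left(-4\right) 1 U = \left(-4\right) 1 \cdot 198 = \left(-4\right) 198 = -792$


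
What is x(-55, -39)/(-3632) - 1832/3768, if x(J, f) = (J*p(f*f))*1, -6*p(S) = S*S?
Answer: -19978226491/3421344 ≈ -5839.3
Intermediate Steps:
p(S) = -S**2/6 (p(S) = -S*S/6 = -S**2/6)
x(J, f) = -J*f**4/6 (x(J, f) = (J*(-f**4/6))*1 = -J*f**4/6*1 = -J*f**4/6)
x(-55, -39)/(-3632) - 1832/3768 = -1/6*(-55)*(-39)**4/(-3632) - 1832/3768 = -1/6*(-55)*2313441*(-1/3632) - 1832*1/3768 = (42413085/2)*(-1/3632) - 229/471 = -42413085/7264 - 229/471 = -19978226491/3421344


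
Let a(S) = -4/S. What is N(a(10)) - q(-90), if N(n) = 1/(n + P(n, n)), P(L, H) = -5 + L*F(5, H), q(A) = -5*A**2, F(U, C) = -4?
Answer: 769495/19 ≈ 40500.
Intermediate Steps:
P(L, H) = -5 - 4*L (P(L, H) = -5 + L*(-4) = -5 - 4*L)
N(n) = 1/(-5 - 3*n) (N(n) = 1/(n + (-5 - 4*n)) = 1/(-5 - 3*n))
N(a(10)) - q(-90) = 1/(-5 - (-12)/10) - (-5)*(-90)**2 = 1/(-5 - (-12)/10) - (-5)*8100 = 1/(-5 - 3*(-2/5)) - 1*(-40500) = 1/(-5 + 6/5) + 40500 = 1/(-19/5) + 40500 = -5/19 + 40500 = 769495/19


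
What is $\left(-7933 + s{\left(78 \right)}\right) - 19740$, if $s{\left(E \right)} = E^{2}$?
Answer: $-21589$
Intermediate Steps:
$\left(-7933 + s{\left(78 \right)}\right) - 19740 = \left(-7933 + 78^{2}\right) - 19740 = \left(-7933 + 6084\right) - 19740 = -1849 - 19740 = -21589$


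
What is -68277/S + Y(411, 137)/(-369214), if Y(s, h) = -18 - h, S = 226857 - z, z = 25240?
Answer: -25177573643/74439819038 ≈ -0.33823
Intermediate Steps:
S = 201617 (S = 226857 - 1*25240 = 226857 - 25240 = 201617)
-68277/S + Y(411, 137)/(-369214) = -68277/201617 + (-18 - 1*137)/(-369214) = -68277*1/201617 + (-18 - 137)*(-1/369214) = -68277/201617 - 155*(-1/369214) = -68277/201617 + 155/369214 = -25177573643/74439819038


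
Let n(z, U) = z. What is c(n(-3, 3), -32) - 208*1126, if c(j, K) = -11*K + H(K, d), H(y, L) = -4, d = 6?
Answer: -233860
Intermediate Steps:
c(j, K) = -4 - 11*K (c(j, K) = -11*K - 4 = -4 - 11*K)
c(n(-3, 3), -32) - 208*1126 = (-4 - 11*(-32)) - 208*1126 = (-4 + 352) - 234208 = 348 - 234208 = -233860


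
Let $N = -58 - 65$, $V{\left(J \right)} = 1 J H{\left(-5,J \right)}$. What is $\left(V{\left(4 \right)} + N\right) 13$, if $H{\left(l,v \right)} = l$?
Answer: $-1859$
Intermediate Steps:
$V{\left(J \right)} = - 5 J$ ($V{\left(J \right)} = 1 J \left(-5\right) = J \left(-5\right) = - 5 J$)
$N = -123$ ($N = -58 - 65 = -123$)
$\left(V{\left(4 \right)} + N\right) 13 = \left(\left(-5\right) 4 - 123\right) 13 = \left(-20 - 123\right) 13 = \left(-143\right) 13 = -1859$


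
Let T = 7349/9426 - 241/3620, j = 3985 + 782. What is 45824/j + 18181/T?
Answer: 1479219545807788/57994640319 ≈ 25506.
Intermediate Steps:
j = 4767
T = 12165857/17061060 (T = 7349*(1/9426) - 241*1/3620 = 7349/9426 - 241/3620 = 12165857/17061060 ≈ 0.71308)
45824/j + 18181/T = 45824/4767 + 18181/(12165857/17061060) = 45824*(1/4767) + 18181*(17061060/12165857) = 45824/4767 + 310187131860/12165857 = 1479219545807788/57994640319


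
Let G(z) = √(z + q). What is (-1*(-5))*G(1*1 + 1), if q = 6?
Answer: 10*√2 ≈ 14.142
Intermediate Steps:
G(z) = √(6 + z) (G(z) = √(z + 6) = √(6 + z))
(-1*(-5))*G(1*1 + 1) = (-1*(-5))*√(6 + (1*1 + 1)) = 5*√(6 + (1 + 1)) = 5*√(6 + 2) = 5*√8 = 5*(2*√2) = 10*√2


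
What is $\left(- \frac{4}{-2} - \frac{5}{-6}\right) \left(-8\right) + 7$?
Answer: $- \frac{47}{3} \approx -15.667$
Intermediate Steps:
$\left(- \frac{4}{-2} - \frac{5}{-6}\right) \left(-8\right) + 7 = \left(\left(-4\right) \left(- \frac{1}{2}\right) - - \frac{5}{6}\right) \left(-8\right) + 7 = \left(2 + \frac{5}{6}\right) \left(-8\right) + 7 = \frac{17}{6} \left(-8\right) + 7 = - \frac{68}{3} + 7 = - \frac{47}{3}$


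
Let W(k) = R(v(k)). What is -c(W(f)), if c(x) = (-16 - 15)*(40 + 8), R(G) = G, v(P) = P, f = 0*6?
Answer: 1488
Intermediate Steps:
f = 0
W(k) = k
c(x) = -1488 (c(x) = -31*48 = -1488)
-c(W(f)) = -1*(-1488) = 1488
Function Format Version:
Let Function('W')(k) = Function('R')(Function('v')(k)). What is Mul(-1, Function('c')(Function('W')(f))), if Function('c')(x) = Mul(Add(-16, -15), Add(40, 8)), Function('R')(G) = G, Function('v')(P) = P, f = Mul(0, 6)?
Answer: 1488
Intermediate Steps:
f = 0
Function('W')(k) = k
Function('c')(x) = -1488 (Function('c')(x) = Mul(-31, 48) = -1488)
Mul(-1, Function('c')(Function('W')(f))) = Mul(-1, -1488) = 1488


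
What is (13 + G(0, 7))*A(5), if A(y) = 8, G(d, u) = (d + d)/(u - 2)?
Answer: 104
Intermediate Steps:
G(d, u) = 2*d/(-2 + u) (G(d, u) = (2*d)/(-2 + u) = 2*d/(-2 + u))
(13 + G(0, 7))*A(5) = (13 + 2*0/(-2 + 7))*8 = (13 + 2*0/5)*8 = (13 + 2*0*(⅕))*8 = (13 + 0)*8 = 13*8 = 104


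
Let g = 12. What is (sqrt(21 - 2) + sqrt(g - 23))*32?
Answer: 32*sqrt(19) + 32*I*sqrt(11) ≈ 139.48 + 106.13*I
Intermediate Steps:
(sqrt(21 - 2) + sqrt(g - 23))*32 = (sqrt(21 - 2) + sqrt(12 - 23))*32 = (sqrt(19) + sqrt(-11))*32 = (sqrt(19) + I*sqrt(11))*32 = 32*sqrt(19) + 32*I*sqrt(11)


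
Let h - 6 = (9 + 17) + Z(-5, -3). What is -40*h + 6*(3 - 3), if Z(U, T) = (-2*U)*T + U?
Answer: 120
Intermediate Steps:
Z(U, T) = U - 2*T*U (Z(U, T) = -2*T*U + U = U - 2*T*U)
h = -3 (h = 6 + ((9 + 17) - 5*(1 - 2*(-3))) = 6 + (26 - 5*(1 + 6)) = 6 + (26 - 5*7) = 6 + (26 - 35) = 6 - 9 = -3)
-40*h + 6*(3 - 3) = -40*(-3) + 6*(3 - 3) = 120 + 6*0 = 120 + 0 = 120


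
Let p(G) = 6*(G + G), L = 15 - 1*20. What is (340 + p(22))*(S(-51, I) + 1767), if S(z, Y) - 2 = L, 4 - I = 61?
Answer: 1065456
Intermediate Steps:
I = -57 (I = 4 - 1*61 = 4 - 61 = -57)
L = -5 (L = 15 - 20 = -5)
S(z, Y) = -3 (S(z, Y) = 2 - 5 = -3)
p(G) = 12*G (p(G) = 6*(2*G) = 12*G)
(340 + p(22))*(S(-51, I) + 1767) = (340 + 12*22)*(-3 + 1767) = (340 + 264)*1764 = 604*1764 = 1065456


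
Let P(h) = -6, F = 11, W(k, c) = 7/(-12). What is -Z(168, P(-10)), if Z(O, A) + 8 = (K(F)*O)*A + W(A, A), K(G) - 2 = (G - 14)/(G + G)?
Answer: 249101/132 ≈ 1887.1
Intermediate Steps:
W(k, c) = -7/12 (W(k, c) = 7*(-1/12) = -7/12)
K(G) = 2 + (-14 + G)/(2*G) (K(G) = 2 + (G - 14)/(G + G) = 2 + (-14 + G)/((2*G)) = 2 + (-14 + G)*(1/(2*G)) = 2 + (-14 + G)/(2*G))
Z(O, A) = -103/12 + 41*A*O/22 (Z(O, A) = -8 + (((5/2 - 7/11)*O)*A - 7/12) = -8 + ((41*O/22)*A - 7/12) = -8 + (41*A*O/22 - 7/12) = -8 + (-7/12 + 41*A*O/22) = -103/12 + 41*A*O/22)
-Z(168, P(-10)) = -(-103/12 + (41/22)*(-6)*168) = -(-103/12 - 20664/11) = -1*(-249101/132) = 249101/132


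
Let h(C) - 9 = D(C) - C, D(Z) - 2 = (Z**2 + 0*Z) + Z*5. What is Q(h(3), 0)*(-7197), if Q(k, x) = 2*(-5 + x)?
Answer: 71970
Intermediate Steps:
D(Z) = 2 + Z**2 + 5*Z (D(Z) = 2 + ((Z**2 + 0*Z) + Z*5) = 2 + ((Z**2 + 0) + 5*Z) = 2 + (Z**2 + 5*Z) = 2 + Z**2 + 5*Z)
h(C) = 11 + C**2 + 4*C (h(C) = 9 + ((2 + C**2 + 5*C) - C) = 9 + (2 + C**2 + 4*C) = 11 + C**2 + 4*C)
Q(k, x) = -10 + 2*x
Q(h(3), 0)*(-7197) = (-10 + 2*0)*(-7197) = (-10 + 0)*(-7197) = -10*(-7197) = 71970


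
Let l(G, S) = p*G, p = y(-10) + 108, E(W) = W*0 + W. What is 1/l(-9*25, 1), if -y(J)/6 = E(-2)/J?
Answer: -1/24030 ≈ -4.1615e-5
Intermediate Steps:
E(W) = W (E(W) = 0 + W = W)
y(J) = 12/J (y(J) = -(-12)/J = 12/J)
p = 534/5 (p = 12/(-10) + 108 = 12*(-1/10) + 108 = -6/5 + 108 = 534/5 ≈ 106.80)
l(G, S) = 534*G/5
1/l(-9*25, 1) = 1/(534*(-9*25)/5) = 1/((534/5)*(-225)) = 1/(-24030) = -1/24030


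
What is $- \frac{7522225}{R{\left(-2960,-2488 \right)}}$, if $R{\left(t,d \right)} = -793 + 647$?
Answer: $\frac{7522225}{146} \approx 51522.0$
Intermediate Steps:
$R{\left(t,d \right)} = -146$
$- \frac{7522225}{R{\left(-2960,-2488 \right)}} = - \frac{7522225}{-146} = \left(-7522225\right) \left(- \frac{1}{146}\right) = \frac{7522225}{146}$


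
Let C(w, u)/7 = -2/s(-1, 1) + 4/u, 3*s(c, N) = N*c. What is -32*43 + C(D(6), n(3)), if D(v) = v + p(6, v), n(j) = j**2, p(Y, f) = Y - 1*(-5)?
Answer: -11978/9 ≈ -1330.9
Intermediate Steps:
s(c, N) = N*c/3 (s(c, N) = (N*c)/3 = N*c/3)
p(Y, f) = 5 + Y (p(Y, f) = Y + 5 = 5 + Y)
D(v) = 11 + v (D(v) = v + (5 + 6) = v + 11 = 11 + v)
C(w, u) = 42 + 28/u (C(w, u) = 7*(-2/((1/3)*1*(-1)) + 4/u) = 7*(-2/(-1/3) + 4/u) = 7*(-2*(-3) + 4/u) = 7*(6 + 4/u) = 42 + 28/u)
-32*43 + C(D(6), n(3)) = -32*43 + (42 + 28/(3**2)) = -1376 + (42 + 28/9) = -1376 + 406/9 = -11978/9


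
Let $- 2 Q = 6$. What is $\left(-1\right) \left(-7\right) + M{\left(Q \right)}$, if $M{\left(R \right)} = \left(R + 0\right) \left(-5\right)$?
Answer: $22$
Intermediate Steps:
$Q = -3$ ($Q = \left(- \frac{1}{2}\right) 6 = -3$)
$M{\left(R \right)} = - 5 R$ ($M{\left(R \right)} = R \left(-5\right) = - 5 R$)
$\left(-1\right) \left(-7\right) + M{\left(Q \right)} = \left(-1\right) \left(-7\right) - -15 = 7 + 15 = 22$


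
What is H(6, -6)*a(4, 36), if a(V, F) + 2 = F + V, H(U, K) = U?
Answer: 228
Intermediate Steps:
a(V, F) = -2 + F + V (a(V, F) = -2 + (F + V) = -2 + F + V)
H(6, -6)*a(4, 36) = 6*(-2 + 36 + 4) = 6*38 = 228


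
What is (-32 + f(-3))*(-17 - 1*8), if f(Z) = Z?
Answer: 875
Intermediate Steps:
(-32 + f(-3))*(-17 - 1*8) = (-32 - 3)*(-17 - 1*8) = -35*(-17 - 8) = -35*(-25) = 875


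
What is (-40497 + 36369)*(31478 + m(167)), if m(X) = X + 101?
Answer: -131047488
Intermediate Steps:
m(X) = 101 + X
(-40497 + 36369)*(31478 + m(167)) = (-40497 + 36369)*(31478 + (101 + 167)) = -4128*(31478 + 268) = -4128*31746 = -131047488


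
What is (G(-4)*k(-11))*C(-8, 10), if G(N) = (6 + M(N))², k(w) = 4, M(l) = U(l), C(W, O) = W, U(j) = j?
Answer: -128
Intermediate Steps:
M(l) = l
G(N) = (6 + N)²
(G(-4)*k(-11))*C(-8, 10) = ((6 - 4)²*4)*(-8) = (2²*4)*(-8) = (4*4)*(-8) = 16*(-8) = -128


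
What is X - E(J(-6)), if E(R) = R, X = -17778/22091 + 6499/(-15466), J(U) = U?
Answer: 1631432479/341659406 ≈ 4.7750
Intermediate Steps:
X = -418523957/341659406 (X = -17778*1/22091 + 6499*(-1/15466) = -17778/22091 - 6499/15466 = -418523957/341659406 ≈ -1.2250)
X - E(J(-6)) = -418523957/341659406 - 1*(-6) = -418523957/341659406 + 6 = 1631432479/341659406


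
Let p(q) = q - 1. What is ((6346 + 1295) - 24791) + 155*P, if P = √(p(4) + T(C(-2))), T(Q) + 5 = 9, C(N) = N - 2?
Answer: -17150 + 155*√7 ≈ -16740.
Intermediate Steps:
C(N) = -2 + N
p(q) = -1 + q
T(Q) = 4 (T(Q) = -5 + 9 = 4)
P = √7 (P = √((-1 + 4) + 4) = √(3 + 4) = √7 ≈ 2.6458)
((6346 + 1295) - 24791) + 155*P = ((6346 + 1295) - 24791) + 155*√7 = (7641 - 24791) + 155*√7 = -17150 + 155*√7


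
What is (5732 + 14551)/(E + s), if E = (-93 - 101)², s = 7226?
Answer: 6761/14954 ≈ 0.45212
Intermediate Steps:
E = 37636 (E = (-194)² = 37636)
(5732 + 14551)/(E + s) = (5732 + 14551)/(37636 + 7226) = 20283/44862 = 20283*(1/44862) = 6761/14954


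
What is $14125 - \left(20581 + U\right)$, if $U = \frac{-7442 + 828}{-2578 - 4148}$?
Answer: $- \frac{21714835}{3363} \approx -6457.0$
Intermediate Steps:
$U = \frac{3307}{3363}$ ($U = - \frac{6614}{-6726} = \left(-6614\right) \left(- \frac{1}{6726}\right) = \frac{3307}{3363} \approx 0.98335$)
$14125 - \left(20581 + U\right) = 14125 - \frac{69217210}{3363} = - \frac{21714835}{3363}$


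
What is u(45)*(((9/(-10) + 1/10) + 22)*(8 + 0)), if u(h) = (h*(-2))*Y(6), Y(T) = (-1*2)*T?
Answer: 183168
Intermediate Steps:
Y(T) = -2*T
u(h) = 24*h (u(h) = (h*(-2))*(-2*6) = -2*h*(-12) = 24*h)
u(45)*(((9/(-10) + 1/10) + 22)*(8 + 0)) = (24*45)*(((9/(-10) + 1/10) + 22)*(8 + 0)) = 1080*(((9*(-⅒) + 1*(⅒)) + 22)*8) = 1080*(((-9/10 + ⅒) + 22)*8) = 1080*((-⅘ + 22)*8) = 1080*((106/5)*8) = 1080*(848/5) = 183168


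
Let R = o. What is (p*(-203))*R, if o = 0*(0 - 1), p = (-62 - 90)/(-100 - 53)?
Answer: 0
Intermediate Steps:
p = 152/153 (p = -152/(-153) = -152*(-1/153) = 152/153 ≈ 0.99346)
o = 0 (o = 0*(-1) = 0)
R = 0
(p*(-203))*R = ((152/153)*(-203))*0 = -30856/153*0 = 0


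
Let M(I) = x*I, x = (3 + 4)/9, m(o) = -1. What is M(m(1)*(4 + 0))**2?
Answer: 784/81 ≈ 9.6790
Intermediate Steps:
x = 7/9 (x = 7*(1/9) = 7/9 ≈ 0.77778)
M(I) = 7*I/9
M(m(1)*(4 + 0))**2 = (7*(-(4 + 0))/9)**2 = (7*(-1*4)/9)**2 = ((7/9)*(-4))**2 = (-28/9)**2 = 784/81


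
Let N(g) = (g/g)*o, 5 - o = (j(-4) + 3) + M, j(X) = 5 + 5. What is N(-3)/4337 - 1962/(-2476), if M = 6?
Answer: 4237265/5369206 ≈ 0.78918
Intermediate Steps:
j(X) = 10
o = -14 (o = 5 - ((10 + 3) + 6) = 5 - (13 + 6) = 5 - 1*19 = 5 - 19 = -14)
N(g) = -14 (N(g) = (g/g)*(-14) = 1*(-14) = -14)
N(-3)/4337 - 1962/(-2476) = -14/4337 - 1962/(-2476) = -14*1/4337 - 1962*(-1/2476) = -14/4337 + 981/1238 = 4237265/5369206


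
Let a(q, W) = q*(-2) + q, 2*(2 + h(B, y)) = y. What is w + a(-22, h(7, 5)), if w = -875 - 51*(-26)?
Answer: 473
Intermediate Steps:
h(B, y) = -2 + y/2
a(q, W) = -q (a(q, W) = -2*q + q = -q)
w = 451 (w = -875 - 1*(-1326) = -875 + 1326 = 451)
w + a(-22, h(7, 5)) = 451 - 1*(-22) = 451 + 22 = 473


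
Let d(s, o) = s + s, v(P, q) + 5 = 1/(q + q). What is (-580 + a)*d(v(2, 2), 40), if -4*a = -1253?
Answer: 20273/8 ≈ 2534.1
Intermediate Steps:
a = 1253/4 (a = -¼*(-1253) = 1253/4 ≈ 313.25)
v(P, q) = -5 + 1/(2*q) (v(P, q) = -5 + 1/(q + q) = -5 + 1/(2*q))
d(s, o) = 2*s
(-580 + a)*d(v(2, 2), 40) = (-580 + 1253/4)*(2*(-5 + (½)/2)) = -1067*(-5 + (½)*(½))/2 = -1067*(-5 + ¼)/2 = -1067*(-19)/(2*4) = -1067/4*(-19/2) = 20273/8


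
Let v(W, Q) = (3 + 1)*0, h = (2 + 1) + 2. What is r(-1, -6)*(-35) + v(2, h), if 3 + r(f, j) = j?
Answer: 315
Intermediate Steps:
h = 5 (h = 3 + 2 = 5)
r(f, j) = -3 + j
v(W, Q) = 0 (v(W, Q) = 4*0 = 0)
r(-1, -6)*(-35) + v(2, h) = (-3 - 6)*(-35) + 0 = -9*(-35) + 0 = 315 + 0 = 315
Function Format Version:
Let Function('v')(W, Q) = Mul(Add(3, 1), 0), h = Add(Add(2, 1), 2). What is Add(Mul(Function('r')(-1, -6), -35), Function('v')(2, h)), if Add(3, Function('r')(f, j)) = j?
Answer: 315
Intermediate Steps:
h = 5 (h = Add(3, 2) = 5)
Function('r')(f, j) = Add(-3, j)
Function('v')(W, Q) = 0 (Function('v')(W, Q) = Mul(4, 0) = 0)
Add(Mul(Function('r')(-1, -6), -35), Function('v')(2, h)) = Add(Mul(Add(-3, -6), -35), 0) = Add(Mul(-9, -35), 0) = Add(315, 0) = 315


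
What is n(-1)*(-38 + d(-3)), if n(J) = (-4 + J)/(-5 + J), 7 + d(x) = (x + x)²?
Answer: -15/2 ≈ -7.5000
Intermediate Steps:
d(x) = -7 + 4*x² (d(x) = -7 + (x + x)² = -7 + (2*x)² = -7 + 4*x²)
n(J) = (-4 + J)/(-5 + J)
n(-1)*(-38 + d(-3)) = ((-4 - 1)/(-5 - 1))*(-38 + (-7 + 4*(-3)²)) = (-5/(-6))*(-38 + (-7 + 4*9)) = (-⅙*(-5))*(-38 + (-7 + 36)) = 5*(-38 + 29)/6 = (⅚)*(-9) = -15/2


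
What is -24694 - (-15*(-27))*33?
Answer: -38059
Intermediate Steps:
-24694 - (-15*(-27))*33 = -24694 - 405*33 = -24694 - 1*13365 = -24694 - 13365 = -38059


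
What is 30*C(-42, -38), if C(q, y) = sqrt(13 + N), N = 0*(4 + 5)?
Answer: 30*sqrt(13) ≈ 108.17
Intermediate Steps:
N = 0 (N = 0*9 = 0)
C(q, y) = sqrt(13) (C(q, y) = sqrt(13 + 0) = sqrt(13))
30*C(-42, -38) = 30*sqrt(13)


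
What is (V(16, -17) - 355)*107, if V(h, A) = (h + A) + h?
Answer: -36380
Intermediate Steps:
V(h, A) = A + 2*h (V(h, A) = (A + h) + h = A + 2*h)
(V(16, -17) - 355)*107 = ((-17 + 2*16) - 355)*107 = ((-17 + 32) - 355)*107 = (15 - 355)*107 = -340*107 = -36380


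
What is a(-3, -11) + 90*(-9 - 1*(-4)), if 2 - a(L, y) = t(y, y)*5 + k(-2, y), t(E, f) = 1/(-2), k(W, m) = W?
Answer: -887/2 ≈ -443.50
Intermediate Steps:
t(E, f) = -1/2
a(L, y) = 13/2 (a(L, y) = 2 - (-1/2*5 - 2) = 2 - (-5/2 - 2) = 2 - 1*(-9/2) = 2 + 9/2 = 13/2)
a(-3, -11) + 90*(-9 - 1*(-4)) = 13/2 + 90*(-9 - 1*(-4)) = 13/2 + 90*(-9 + 4) = 13/2 + 90*(-5) = 13/2 - 450 = -887/2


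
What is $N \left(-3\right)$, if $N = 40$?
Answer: $-120$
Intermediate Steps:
$N \left(-3\right) = 40 \left(-3\right) = -120$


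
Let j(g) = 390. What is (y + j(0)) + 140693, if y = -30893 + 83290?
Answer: 193480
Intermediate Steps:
y = 52397
(y + j(0)) + 140693 = (52397 + 390) + 140693 = 52787 + 140693 = 193480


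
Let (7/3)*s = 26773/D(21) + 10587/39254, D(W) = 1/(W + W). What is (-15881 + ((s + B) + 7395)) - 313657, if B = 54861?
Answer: 58976183457/274778 ≈ 2.1463e+5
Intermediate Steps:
D(W) = 1/(2*W)
s = 132419396853/274778 (s = 3*(26773/(((½)/21)) + 10587/39254)/7 = 3*(26773/(((½)*(1/21))) + 10587*(1/39254))/7 = 3*(26773/(1/42) + 10587/39254)/7 = 3*(26773*42 + 10587/39254)/7 = 3*(1124466 + 10587/39254)/7 = (3/7)*(44139798951/39254) = 132419396853/274778 ≈ 4.8191e+5)
(-15881 + ((s + B) + 7395)) - 313657 = (-15881 + ((132419396853/274778 + 54861) + 7395)) - 313657 = (-15881 + (147493992711/274778 + 7395)) - 313657 = (-15881 + 149525976021/274778) - 313657 = 145162226603/274778 - 313657 = 58976183457/274778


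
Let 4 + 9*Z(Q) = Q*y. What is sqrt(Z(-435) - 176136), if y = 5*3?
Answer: I*sqrt(1591753)/3 ≈ 420.55*I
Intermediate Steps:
y = 15
Z(Q) = -4/9 + 5*Q/3 (Z(Q) = -4/9 + (Q*15)/9 = -4/9 + (15*Q)/9 = -4/9 + 5*Q/3)
sqrt(Z(-435) - 176136) = sqrt((-4/9 + (5/3)*(-435)) - 176136) = sqrt((-4/9 - 725) - 176136) = sqrt(-6529/9 - 176136) = sqrt(-1591753/9) = I*sqrt(1591753)/3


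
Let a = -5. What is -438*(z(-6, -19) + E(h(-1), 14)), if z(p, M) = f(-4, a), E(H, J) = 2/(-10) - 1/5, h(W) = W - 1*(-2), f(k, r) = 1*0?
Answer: 876/5 ≈ 175.20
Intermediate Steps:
f(k, r) = 0
h(W) = 2 + W (h(W) = W + 2 = 2 + W)
E(H, J) = -2/5 (E(H, J) = 2*(-1/10) - 1*1/5 = -1/5 - 1/5 = -2/5)
z(p, M) = 0
-438*(z(-6, -19) + E(h(-1), 14)) = -438*(0 - 2/5) = -438*(-2/5) = 876/5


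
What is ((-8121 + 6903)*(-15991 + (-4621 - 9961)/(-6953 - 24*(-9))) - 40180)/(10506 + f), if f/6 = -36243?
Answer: -65464175735/697117812 ≈ -93.907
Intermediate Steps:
f = -217458 (f = 6*(-36243) = -217458)
((-8121 + 6903)*(-15991 + (-4621 - 9961)/(-6953 - 24*(-9))) - 40180)/(10506 + f) = ((-8121 + 6903)*(-15991 + (-4621 - 9961)/(-6953 - 24*(-9))) - 40180)/(10506 - 217458) = (-1218*(-15991 - 14582/(-6953 + 216)) - 40180)/(-206952) = (-1218*(-15991 - 14582/(-6737)) - 40180)*(-1/206952) = (-1218*(-15991 - 14582*(-1/6737)) - 40180)*(-1/206952) = (-1218*(-15991 + 14582/6737) - 40180)*(-1/206952) = (-1218*(-107716785/6737) - 40180)*(-1/206952) = (131199044130/6737 - 40180)*(-1/206952) = (130928351470/6737)*(-1/206952) = -65464175735/697117812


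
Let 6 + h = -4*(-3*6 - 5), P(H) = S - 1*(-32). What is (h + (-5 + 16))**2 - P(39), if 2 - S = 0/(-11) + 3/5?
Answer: 46878/5 ≈ 9375.6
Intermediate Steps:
S = 7/5 (S = 2 - (0/(-11) + 3/5) = 2 - (0*(-1/11) + 3*(1/5)) = 2 - (0 + 3/5) = 2 - 1*3/5 = 2 - 3/5 = 7/5 ≈ 1.4000)
P(H) = 167/5 (P(H) = 7/5 - 1*(-32) = 7/5 + 32 = 167/5)
h = 86 (h = -6 - 4*(-3*6 - 5) = -6 - 4*(-18 - 5) = -6 - 4*(-23) = -6 + 92 = 86)
(h + (-5 + 16))**2 - P(39) = (86 + (-5 + 16))**2 - 1*167/5 = (86 + 11)**2 - 167/5 = 97**2 - 167/5 = 9409 - 167/5 = 46878/5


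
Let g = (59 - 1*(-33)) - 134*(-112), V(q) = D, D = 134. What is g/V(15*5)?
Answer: 7550/67 ≈ 112.69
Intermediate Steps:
V(q) = 134
g = 15100 (g = (59 + 33) + 15008 = 92 + 15008 = 15100)
g/V(15*5) = 15100/134 = 15100*(1/134) = 7550/67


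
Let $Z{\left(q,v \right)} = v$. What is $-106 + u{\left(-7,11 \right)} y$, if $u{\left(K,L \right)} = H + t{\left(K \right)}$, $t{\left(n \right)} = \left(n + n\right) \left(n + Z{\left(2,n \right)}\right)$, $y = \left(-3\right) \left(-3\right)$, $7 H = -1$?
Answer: $\frac{11597}{7} \approx 1656.7$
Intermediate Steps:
$H = - \frac{1}{7}$ ($H = \frac{1}{7} \left(-1\right) = - \frac{1}{7} \approx -0.14286$)
$y = 9$
$t{\left(n \right)} = 4 n^{2}$ ($t{\left(n \right)} = \left(n + n\right) \left(n + n\right) = 2 n 2 n = 4 n^{2}$)
$u{\left(K,L \right)} = - \frac{1}{7} + 4 K^{2}$
$-106 + u{\left(-7,11 \right)} y = -106 + \left(- \frac{1}{7} + 4 \left(-7\right)^{2}\right) 9 = -106 + \left(- \frac{1}{7} + 4 \cdot 49\right) 9 = -106 + \left(- \frac{1}{7} + 196\right) 9 = -106 + \frac{1371}{7} \cdot 9 = -106 + \frac{12339}{7} = \frac{11597}{7}$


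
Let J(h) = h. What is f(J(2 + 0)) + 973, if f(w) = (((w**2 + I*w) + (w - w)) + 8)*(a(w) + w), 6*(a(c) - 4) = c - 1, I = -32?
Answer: 1957/3 ≈ 652.33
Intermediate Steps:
a(c) = 23/6 + c/6 (a(c) = 4 + (c - 1)/6 = 4 + (-1 + c)/6 = 4 + (-1/6 + c/6) = 23/6 + c/6)
f(w) = (23/6 + 7*w/6)*(8 + w**2 - 32*w) (f(w) = (((w**2 - 32*w) + (w - w)) + 8)*((23/6 + w/6) + w) = (((w**2 - 32*w) + 0) + 8)*(23/6 + 7*w/6) = ((w**2 - 32*w) + 8)*(23/6 + 7*w/6) = (8 + w**2 - 32*w)*(23/6 + 7*w/6) = (23/6 + 7*w/6)*(8 + w**2 - 32*w))
f(J(2 + 0)) + 973 = (92/3 - 340*(2 + 0)/3 - 67*(2 + 0)**2/2 + 7*(2 + 0)**3/6) + 973 = (92/3 - 340/3*2 - 67/2*2**2 + (7/6)*2**3) + 973 = (92/3 - 680/3 - 67/2*4 + (7/6)*8) + 973 = (92/3 - 680/3 - 134 + 28/3) + 973 = -962/3 + 973 = 1957/3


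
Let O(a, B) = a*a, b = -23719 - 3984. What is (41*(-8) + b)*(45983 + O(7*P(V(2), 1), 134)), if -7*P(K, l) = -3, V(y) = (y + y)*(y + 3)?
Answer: -1289201752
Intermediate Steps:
b = -27703
V(y) = 2*y*(3 + y) (V(y) = (2*y)*(3 + y) = 2*y*(3 + y))
P(K, l) = 3/7 (P(K, l) = -1/7*(-3) = 3/7)
O(a, B) = a**2
(41*(-8) + b)*(45983 + O(7*P(V(2), 1), 134)) = (41*(-8) - 27703)*(45983 + (7*(3/7))**2) = (-328 - 27703)*(45983 + 3**2) = -28031*(45983 + 9) = -28031*45992 = -1289201752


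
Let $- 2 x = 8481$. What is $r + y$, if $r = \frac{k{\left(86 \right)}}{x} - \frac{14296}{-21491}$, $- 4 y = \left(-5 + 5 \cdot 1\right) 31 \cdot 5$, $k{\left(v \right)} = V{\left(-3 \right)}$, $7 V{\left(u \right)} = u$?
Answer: $\frac{282946526}{425285399} \approx 0.66531$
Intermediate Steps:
$x = - \frac{8481}{2}$ ($x = \left(- \frac{1}{2}\right) 8481 = - \frac{8481}{2} \approx -4240.5$)
$V{\left(u \right)} = \frac{u}{7}$
$k{\left(v \right)} = - \frac{3}{7}$ ($k{\left(v \right)} = \frac{1}{7} \left(-3\right) = - \frac{3}{7}$)
$y = 0$ ($y = - \frac{\left(-5 + 5 \cdot 1\right) 31 \cdot 5}{4} = - \frac{\left(-5 + 5\right) 31 \cdot 5}{4} = - \frac{0 \cdot 31 \cdot 5}{4} = - \frac{0 \cdot 5}{4} = \left(- \frac{1}{4}\right) 0 = 0$)
$r = \frac{282946526}{425285399}$ ($r = - \frac{3}{7 \left(- \frac{8481}{2}\right)} - \frac{14296}{-21491} = \left(- \frac{3}{7}\right) \left(- \frac{2}{8481}\right) - - \frac{14296}{21491} = \frac{2}{19789} + \frac{14296}{21491} = \frac{282946526}{425285399} \approx 0.66531$)
$r + y = \frac{282946526}{425285399} + 0 = \frac{282946526}{425285399}$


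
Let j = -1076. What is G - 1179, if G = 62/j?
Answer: -634333/538 ≈ -1179.1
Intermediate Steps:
G = -31/538 (G = 62/(-1076) = 62*(-1/1076) = -31/538 ≈ -0.057621)
G - 1179 = -31/538 - 1179 = -634333/538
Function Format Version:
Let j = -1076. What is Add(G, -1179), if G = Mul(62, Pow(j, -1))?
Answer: Rational(-634333, 538) ≈ -1179.1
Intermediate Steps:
G = Rational(-31, 538) (G = Mul(62, Pow(-1076, -1)) = Mul(62, Rational(-1, 1076)) = Rational(-31, 538) ≈ -0.057621)
Add(G, -1179) = Add(Rational(-31, 538), -1179) = Rational(-634333, 538)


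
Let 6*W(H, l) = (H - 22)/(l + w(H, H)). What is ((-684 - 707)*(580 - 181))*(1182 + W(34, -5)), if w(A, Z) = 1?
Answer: -1311486267/2 ≈ -6.5574e+8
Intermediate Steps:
W(H, l) = (-22 + H)/(6*(1 + l)) (W(H, l) = ((H - 22)/(l + 1))/6 = ((-22 + H)/(1 + l))/6 = (-22 + H)/(6*(1 + l)))
((-684 - 707)*(580 - 181))*(1182 + W(34, -5)) = ((-684 - 707)*(580 - 181))*(1182 + (-22 + 34)/(6*(1 - 5))) = (-1391*399)*(1182 + (⅙)*12/(-4)) = -555009*(1182 + (⅙)*(-¼)*12) = -555009*(1182 - ½) = -555009*2363/2 = -1311486267/2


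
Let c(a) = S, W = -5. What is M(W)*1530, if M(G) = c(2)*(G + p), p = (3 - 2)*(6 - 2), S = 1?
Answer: -1530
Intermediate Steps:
c(a) = 1
p = 4 (p = 1*4 = 4)
M(G) = 4 + G (M(G) = 1*(G + 4) = 1*(4 + G) = 4 + G)
M(W)*1530 = (4 - 5)*1530 = -1*1530 = -1530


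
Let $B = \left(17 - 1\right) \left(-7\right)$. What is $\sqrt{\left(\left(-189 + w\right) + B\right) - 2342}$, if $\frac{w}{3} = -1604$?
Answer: $i \sqrt{7455} \approx 86.342 i$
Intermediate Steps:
$w = -4812$ ($w = 3 \left(-1604\right) = -4812$)
$B = -112$ ($B = 16 \left(-7\right) = -112$)
$\sqrt{\left(\left(-189 + w\right) + B\right) - 2342} = \sqrt{\left(\left(-189 - 4812\right) - 112\right) - 2342} = \sqrt{\left(-5001 - 112\right) - 2342} = \sqrt{-5113 - 2342} = \sqrt{-7455} = i \sqrt{7455}$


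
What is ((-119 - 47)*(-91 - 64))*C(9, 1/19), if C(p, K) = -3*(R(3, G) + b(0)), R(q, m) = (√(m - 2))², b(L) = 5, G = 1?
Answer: -308760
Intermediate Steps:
R(q, m) = -2 + m (R(q, m) = (√(-2 + m))² = -2 + m)
C(p, K) = -12 (C(p, K) = -3*((-2 + 1) + 5) = -3*(-1 + 5) = -3*4 = -12)
((-119 - 47)*(-91 - 64))*C(9, 1/19) = ((-119 - 47)*(-91 - 64))*(-12) = -166*(-155)*(-12) = 25730*(-12) = -308760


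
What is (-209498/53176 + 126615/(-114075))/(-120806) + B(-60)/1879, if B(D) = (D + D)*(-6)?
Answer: 17589490594162987/45898677613184760 ≈ 0.38322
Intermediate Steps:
B(D) = -12*D (B(D) = (2*D)*(-6) = -12*D)
(-209498/53176 + 126615/(-114075))/(-120806) + B(-60)/1879 = (-209498/53176 + 126615/(-114075))/(-120806) - 12*(-60)/1879 = (-209498*1/53176 + 126615*(-1/114075))*(-1/120806) + 720*(1/1879) = (-104749/26588 - 8441/7605)*(-1/120806) + 720/1879 = -1021045453/202201740*(-1/120806) + 720/1879 = 1021045453/24427183402440 + 720/1879 = 17589490594162987/45898677613184760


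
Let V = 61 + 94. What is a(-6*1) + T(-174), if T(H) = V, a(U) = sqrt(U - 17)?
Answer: 155 + I*sqrt(23) ≈ 155.0 + 4.7958*I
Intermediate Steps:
a(U) = sqrt(-17 + U)
V = 155
T(H) = 155
a(-6*1) + T(-174) = sqrt(-17 - 6*1) + 155 = sqrt(-17 - 6) + 155 = sqrt(-23) + 155 = I*sqrt(23) + 155 = 155 + I*sqrt(23)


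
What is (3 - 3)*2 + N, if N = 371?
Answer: 371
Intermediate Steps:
(3 - 3)*2 + N = (3 - 3)*2 + 371 = 0*2 + 371 = 0 + 371 = 371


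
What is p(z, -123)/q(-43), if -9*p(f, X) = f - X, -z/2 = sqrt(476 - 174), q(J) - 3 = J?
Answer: 41/120 - sqrt(302)/180 ≈ 0.24512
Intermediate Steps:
q(J) = 3 + J
z = -2*sqrt(302) (z = -2*sqrt(476 - 174) = -2*sqrt(302) ≈ -34.756)
p(f, X) = -f/9 + X/9 (p(f, X) = -(f - X)/9 = -f/9 + X/9)
p(z, -123)/q(-43) = (-(-2)*sqrt(302)/9 + (1/9)*(-123))/(3 - 43) = (2*sqrt(302)/9 - 41/3)/(-40) = (-41/3 + 2*sqrt(302)/9)*(-1/40) = 41/120 - sqrt(302)/180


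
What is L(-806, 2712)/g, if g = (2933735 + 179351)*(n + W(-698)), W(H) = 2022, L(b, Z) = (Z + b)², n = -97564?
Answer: -908209/74357615653 ≈ -1.2214e-5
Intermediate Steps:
g = -297430462612 (g = (2933735 + 179351)*(-97564 + 2022) = 3113086*(-95542) = -297430462612)
L(-806, 2712)/g = (2712 - 806)²/(-297430462612) = 1906²*(-1/297430462612) = 3632836*(-1/297430462612) = -908209/74357615653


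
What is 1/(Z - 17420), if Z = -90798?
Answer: -1/108218 ≈ -9.2406e-6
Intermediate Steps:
1/(Z - 17420) = 1/(-90798 - 17420) = 1/(-108218) = -1/108218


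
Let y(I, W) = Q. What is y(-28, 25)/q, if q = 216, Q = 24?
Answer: 1/9 ≈ 0.11111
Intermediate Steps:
y(I, W) = 24
y(-28, 25)/q = 24/216 = 24*(1/216) = 1/9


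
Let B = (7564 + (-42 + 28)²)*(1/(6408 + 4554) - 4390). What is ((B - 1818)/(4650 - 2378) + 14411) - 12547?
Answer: -81757910065/6226416 ≈ -13131.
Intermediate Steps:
B = -186717934520/5481 (B = (7564 + (-14)²)*(1/10962 - 4390) = (7564 + 196)*(1/10962 - 4390) = 7760*(-48123179/10962) = -186717934520/5481 ≈ -3.4066e+7)
((B - 1818)/(4650 - 2378) + 14411) - 12547 = ((-186717934520/5481 - 1818)/(4650 - 2378) + 14411) - 12547 = (-186727898978/5481/2272 + 14411) - 12547 = (-186727898978/5481*1/2272 + 14411) - 12547 = (-93363949489/6226416 + 14411) - 12547 = -3635068513/6226416 - 12547 = -81757910065/6226416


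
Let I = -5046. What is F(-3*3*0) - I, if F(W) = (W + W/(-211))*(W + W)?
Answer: 5046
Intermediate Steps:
F(W) = 420*W**2/211 (F(W) = (W + W*(-1/211))*(2*W) = (W - W/211)*(2*W) = (210*W/211)*(2*W) = 420*W**2/211)
F(-3*3*0) - I = 420*(-3*3*0)**2/211 - 1*(-5046) = 420*(-9*0)**2/211 + 5046 = (420/211)*0**2 + 5046 = (420/211)*0 + 5046 = 0 + 5046 = 5046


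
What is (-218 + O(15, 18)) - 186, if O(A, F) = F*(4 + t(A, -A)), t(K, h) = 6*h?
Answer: -1952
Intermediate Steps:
O(A, F) = F*(4 - 6*A) (O(A, F) = F*(4 + 6*(-A)) = F*(4 - 6*A))
(-218 + O(15, 18)) - 186 = (-218 + 2*18*(2 - 3*15)) - 186 = (-218 + 2*18*(2 - 45)) - 186 = (-218 + 2*18*(-43)) - 186 = (-218 - 1548) - 186 = -1766 - 186 = -1952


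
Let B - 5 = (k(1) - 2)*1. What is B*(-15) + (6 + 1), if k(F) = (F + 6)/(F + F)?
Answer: -181/2 ≈ -90.500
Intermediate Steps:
k(F) = (6 + F)/(2*F) (k(F) = (6 + F)/((2*F)) = (6 + F)*(1/(2*F)) = (6 + F)/(2*F))
B = 13/2 (B = 5 + ((½)*(6 + 1)/1 - 2)*1 = 5 + ((½)*1*7 - 2)*1 = 5 + (7/2 - 2)*1 = 5 + (3/2)*1 = 5 + 3/2 = 13/2 ≈ 6.5000)
B*(-15) + (6 + 1) = (13/2)*(-15) + (6 + 1) = -195/2 + 7 = -181/2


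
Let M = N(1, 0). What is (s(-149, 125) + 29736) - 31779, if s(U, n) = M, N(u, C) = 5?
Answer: -2038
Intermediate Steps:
M = 5
s(U, n) = 5
(s(-149, 125) + 29736) - 31779 = (5 + 29736) - 31779 = 29741 - 31779 = -2038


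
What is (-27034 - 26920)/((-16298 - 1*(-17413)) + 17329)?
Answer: -509/174 ≈ -2.9253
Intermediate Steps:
(-27034 - 26920)/((-16298 - 1*(-17413)) + 17329) = -53954/((-16298 + 17413) + 17329) = -53954/(1115 + 17329) = -53954/18444 = -53954*1/18444 = -509/174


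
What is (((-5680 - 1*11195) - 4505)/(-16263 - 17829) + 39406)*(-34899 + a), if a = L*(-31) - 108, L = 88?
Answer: -12673778343005/8523 ≈ -1.4870e+9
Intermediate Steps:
a = -2836 (a = 88*(-31) - 108 = -2728 - 108 = -2836)
(((-5680 - 1*11195) - 4505)/(-16263 - 17829) + 39406)*(-34899 + a) = (((-5680 - 1*11195) - 4505)/(-16263 - 17829) + 39406)*(-34899 - 2836) = (((-5680 - 11195) - 4505)/(-34092) + 39406)*(-37735) = ((-16875 - 4505)*(-1/34092) + 39406)*(-37735) = (-21380*(-1/34092) + 39406)*(-37735) = (5345/8523 + 39406)*(-37735) = (335862683/8523)*(-37735) = -12673778343005/8523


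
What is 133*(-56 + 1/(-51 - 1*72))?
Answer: -916237/123 ≈ -7449.1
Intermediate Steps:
133*(-56 + 1/(-51 - 1*72)) = 133*(-56 + 1/(-51 - 72)) = 133*(-56 + 1/(-123)) = 133*(-56 - 1/123) = 133*(-6889/123) = -916237/123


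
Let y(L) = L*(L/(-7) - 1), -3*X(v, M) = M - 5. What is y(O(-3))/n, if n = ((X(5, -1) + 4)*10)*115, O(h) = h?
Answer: 1/4025 ≈ 0.00024845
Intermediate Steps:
X(v, M) = 5/3 - M/3 (X(v, M) = -(M - 5)/3 = -(-5 + M)/3 = 5/3 - M/3)
y(L) = L*(-1 - L/7) (y(L) = L*(L*(-⅐) - 1) = L*(-L/7 - 1) = L*(-1 - L/7))
n = 6900 (n = (((5/3 - ⅓*(-1)) + 4)*10)*115 = (((5/3 + ⅓) + 4)*10)*115 = ((2 + 4)*10)*115 = (6*10)*115 = 60*115 = 6900)
y(O(-3))/n = -⅐*(-3)*(7 - 3)/6900 = -⅐*(-3)*4*(1/6900) = (12/7)*(1/6900) = 1/4025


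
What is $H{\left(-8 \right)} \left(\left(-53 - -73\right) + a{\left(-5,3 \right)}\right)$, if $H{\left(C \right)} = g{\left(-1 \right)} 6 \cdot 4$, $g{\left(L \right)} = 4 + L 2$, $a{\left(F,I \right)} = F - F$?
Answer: $960$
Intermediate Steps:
$a{\left(F,I \right)} = 0$
$g{\left(L \right)} = 4 + 2 L$
$H{\left(C \right)} = 48$ ($H{\left(C \right)} = \left(4 + 2 \left(-1\right)\right) 6 \cdot 4 = \left(4 - 2\right) 6 \cdot 4 = 2 \cdot 6 \cdot 4 = 12 \cdot 4 = 48$)
$H{\left(-8 \right)} \left(\left(-53 - -73\right) + a{\left(-5,3 \right)}\right) = 48 \left(\left(-53 - -73\right) + 0\right) = 48 \left(\left(-53 + 73\right) + 0\right) = 48 \left(20 + 0\right) = 48 \cdot 20 = 960$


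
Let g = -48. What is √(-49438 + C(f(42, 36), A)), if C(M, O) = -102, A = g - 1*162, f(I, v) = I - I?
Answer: 2*I*√12385 ≈ 222.58*I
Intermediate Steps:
f(I, v) = 0
A = -210 (A = -48 - 1*162 = -48 - 162 = -210)
√(-49438 + C(f(42, 36), A)) = √(-49438 - 102) = √(-49540) = 2*I*√12385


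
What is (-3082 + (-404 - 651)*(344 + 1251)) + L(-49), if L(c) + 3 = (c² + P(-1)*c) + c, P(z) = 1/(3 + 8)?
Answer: -18518087/11 ≈ -1.6835e+6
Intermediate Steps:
P(z) = 1/11
L(c) = -3 + c² + 12*c/11 (L(c) = -3 + ((c² + c/11) + c) = -3 + (c² + 12*c/11) = -3 + c² + 12*c/11)
(-3082 + (-404 - 651)*(344 + 1251)) + L(-49) = (-3082 + (-404 - 651)*(344 + 1251)) + (-3 + (-49)² + (12/11)*(-49)) = (-3082 - 1055*1595) + (-3 + 2401 - 588/11) = (-3082 - 1682725) + 25790/11 = -1685807 + 25790/11 = -18518087/11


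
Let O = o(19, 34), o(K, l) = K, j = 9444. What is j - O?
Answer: 9425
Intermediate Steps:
O = 19
j - O = 9444 - 1*19 = 9444 - 19 = 9425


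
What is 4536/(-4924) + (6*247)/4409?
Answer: -3175464/5427479 ≈ -0.58507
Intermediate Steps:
4536/(-4924) + (6*247)/4409 = 4536*(-1/4924) + 1482*(1/4409) = -1134/1231 + 1482/4409 = -3175464/5427479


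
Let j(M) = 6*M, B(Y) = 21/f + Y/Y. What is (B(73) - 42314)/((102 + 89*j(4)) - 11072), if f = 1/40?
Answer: 41473/8834 ≈ 4.6947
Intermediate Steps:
f = 1/40 ≈ 0.025000
B(Y) = 841 (B(Y) = 21/(1/40) + Y/Y = 21*40 + 1 = 840 + 1 = 841)
(B(73) - 42314)/((102 + 89*j(4)) - 11072) = (841 - 42314)/((102 + 89*(6*4)) - 11072) = -41473/((102 + 89*24) - 11072) = -41473/((102 + 2136) - 11072) = -41473/(2238 - 11072) = -41473/(-8834) = -41473*(-1/8834) = 41473/8834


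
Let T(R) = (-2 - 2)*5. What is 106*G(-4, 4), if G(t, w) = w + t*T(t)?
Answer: 8904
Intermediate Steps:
T(R) = -20 (T(R) = -4*5 = -20)
G(t, w) = w - 20*t (G(t, w) = w + t*(-20) = w - 20*t)
106*G(-4, 4) = 106*(4 - 20*(-4)) = 106*(4 + 80) = 106*84 = 8904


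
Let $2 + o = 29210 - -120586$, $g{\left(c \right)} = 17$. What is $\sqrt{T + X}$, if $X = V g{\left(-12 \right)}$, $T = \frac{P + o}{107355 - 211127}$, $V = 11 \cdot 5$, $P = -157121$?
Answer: $\frac{\sqrt{2517356875621}}{51886} \approx 30.579$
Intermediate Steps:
$o = 149794$ ($o = -2 + \left(29210 - -120586\right) = -2 + \left(29210 + 120586\right) = -2 + 149796 = 149794$)
$V = 55$
$T = \frac{7327}{103772}$ ($T = \frac{-157121 + 149794}{107355 - 211127} = - \frac{7327}{-103772} = \left(-7327\right) \left(- \frac{1}{103772}\right) = \frac{7327}{103772} \approx 0.070607$)
$X = 935$ ($X = 55 \cdot 17 = 935$)
$\sqrt{T + X} = \sqrt{\frac{7327}{103772} + 935} = \sqrt{\frac{97034147}{103772}} = \frac{\sqrt{2517356875621}}{51886}$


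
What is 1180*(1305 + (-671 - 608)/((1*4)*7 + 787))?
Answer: 250701856/163 ≈ 1.5380e+6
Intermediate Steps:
1180*(1305 + (-671 - 608)/((1*4)*7 + 787)) = 1180*(1305 - 1279/(4*7 + 787)) = 1180*(1305 - 1279/(28 + 787)) = 1180*(1305 - 1279/815) = 1180*(1062296/815) = 250701856/163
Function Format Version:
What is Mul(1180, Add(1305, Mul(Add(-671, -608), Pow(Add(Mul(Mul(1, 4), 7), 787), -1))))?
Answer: Rational(250701856, 163) ≈ 1.5380e+6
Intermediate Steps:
Mul(1180, Add(1305, Mul(Add(-671, -608), Pow(Add(Mul(Mul(1, 4), 7), 787), -1)))) = Mul(1180, Add(1305, Mul(-1279, Pow(Add(Mul(4, 7), 787), -1)))) = Mul(1180, Add(1305, Mul(-1279, Pow(Add(28, 787), -1)))) = Mul(1180, Add(1305, Mul(-1279, Pow(815, -1)))) = Mul(1180, Add(1305, Mul(-1279, Rational(1, 815)))) = Mul(1180, Add(1305, Rational(-1279, 815))) = Mul(1180, Rational(1062296, 815)) = Rational(250701856, 163)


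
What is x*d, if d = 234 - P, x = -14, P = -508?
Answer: -10388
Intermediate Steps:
d = 742 (d = 234 - 1*(-508) = 234 + 508 = 742)
x*d = -14*742 = -10388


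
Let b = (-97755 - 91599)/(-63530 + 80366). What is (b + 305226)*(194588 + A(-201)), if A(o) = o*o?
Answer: 201252239536433/2806 ≈ 7.1722e+10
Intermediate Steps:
A(o) = o²
b = -31559/2806 (b = -189354/16836 = -189354*1/16836 = -31559/2806 ≈ -11.247)
(b + 305226)*(194588 + A(-201)) = (-31559/2806 + 305226)*(194588 + (-201)²) = 856432597*(194588 + 40401)/2806 = (856432597/2806)*234989 = 201252239536433/2806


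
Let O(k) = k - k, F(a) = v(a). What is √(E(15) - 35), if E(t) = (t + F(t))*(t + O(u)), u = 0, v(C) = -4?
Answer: √130 ≈ 11.402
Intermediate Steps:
F(a) = -4
O(k) = 0
E(t) = t*(-4 + t) (E(t) = (t - 4)*(t + 0) = (-4 + t)*t = t*(-4 + t))
√(E(15) - 35) = √(15*(-4 + 15) - 35) = √(15*11 - 35) = √(165 - 35) = √130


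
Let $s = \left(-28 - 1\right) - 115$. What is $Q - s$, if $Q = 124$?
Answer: $268$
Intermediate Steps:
$s = -144$ ($s = \left(-28 + \left(-5 + 4\right)\right) - 115 = \left(-28 - 1\right) - 115 = -29 - 115 = -144$)
$Q - s = 124 - -144 = 124 + 144 = 268$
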